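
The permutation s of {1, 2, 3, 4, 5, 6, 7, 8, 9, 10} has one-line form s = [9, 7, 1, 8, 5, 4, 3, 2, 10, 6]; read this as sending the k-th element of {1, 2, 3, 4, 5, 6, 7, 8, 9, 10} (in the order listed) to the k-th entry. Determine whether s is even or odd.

even

In disjoint-cycle form the cycle lengths are 9, 1.
A cycle of length ℓ contributes ℓ−1 transpositions, so s is a product of 8 transpositions — even.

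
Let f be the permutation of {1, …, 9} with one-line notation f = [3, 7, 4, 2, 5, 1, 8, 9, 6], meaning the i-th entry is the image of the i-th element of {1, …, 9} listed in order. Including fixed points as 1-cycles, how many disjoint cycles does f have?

2

The cycle decomposition is (1, 3, 4, 2, 7, 8, 9, 6)(5), which has 2 cycles (counting 1-cycles).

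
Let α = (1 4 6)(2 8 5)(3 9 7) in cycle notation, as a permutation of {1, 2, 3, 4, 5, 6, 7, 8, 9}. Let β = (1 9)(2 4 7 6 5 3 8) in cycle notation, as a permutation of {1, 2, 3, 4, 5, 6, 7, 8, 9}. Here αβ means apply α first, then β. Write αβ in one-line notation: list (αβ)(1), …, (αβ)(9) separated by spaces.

Chase each element through α then β: 1 → 4 → 7; 2 → 8 → 2; 3 → 9 → 1; 4 → 6 → 5; 5 → 2 → 4; 6 → 1 → 9; 7 → 3 → 8; 8 → 5 → 3; 9 → 7 → 6.
So αβ in one-line form is 7 2 1 5 4 9 8 3 6.

7 2 1 5 4 9 8 3 6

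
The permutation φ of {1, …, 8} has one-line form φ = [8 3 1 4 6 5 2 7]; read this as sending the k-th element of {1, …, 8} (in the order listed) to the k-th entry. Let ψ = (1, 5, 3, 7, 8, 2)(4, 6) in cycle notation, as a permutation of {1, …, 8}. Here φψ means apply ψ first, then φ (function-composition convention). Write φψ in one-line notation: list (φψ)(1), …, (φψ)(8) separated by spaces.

For each element, apply ψ then φ: 1 → 5 → 6; 2 → 1 → 8; 3 → 7 → 2; 4 → 6 → 5; 5 → 3 → 1; 6 → 4 → 4; 7 → 8 → 7; 8 → 2 → 3.
So φψ in one-line form is 6 8 2 5 1 4 7 3.

6 8 2 5 1 4 7 3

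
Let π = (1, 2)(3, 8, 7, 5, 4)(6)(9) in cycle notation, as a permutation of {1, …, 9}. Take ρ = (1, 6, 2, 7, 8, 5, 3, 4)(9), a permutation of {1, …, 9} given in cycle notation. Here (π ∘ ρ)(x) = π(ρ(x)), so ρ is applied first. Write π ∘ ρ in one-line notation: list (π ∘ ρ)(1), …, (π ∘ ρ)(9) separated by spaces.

6 5 3 2 8 1 7 4 9

For each element, apply ρ then π: 1 → 6 → 6; 2 → 7 → 5; 3 → 4 → 3; 4 → 1 → 2; 5 → 3 → 8; 6 → 2 → 1; 7 → 8 → 7; 8 → 5 → 4; 9 → 9 → 9.
Collecting the images, π ∘ ρ = [6 5 3 2 8 1 7 4 9].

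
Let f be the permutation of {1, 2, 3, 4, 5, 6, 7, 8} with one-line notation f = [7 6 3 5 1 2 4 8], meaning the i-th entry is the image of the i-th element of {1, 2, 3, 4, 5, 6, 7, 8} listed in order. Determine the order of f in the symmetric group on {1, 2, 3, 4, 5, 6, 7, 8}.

4

Writing f as disjoint cycles, the cycle lengths are 4, 2, 1, 1.
The order of f is the least common multiple of its cycle lengths: lcm(4, 2) = 4.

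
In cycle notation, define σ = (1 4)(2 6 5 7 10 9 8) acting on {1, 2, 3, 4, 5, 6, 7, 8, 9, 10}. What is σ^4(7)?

2

7 lies in the 7-cycle (2 6 5 7 10 9 8).
Advancing 4 steps from 7: 7 → 10 → 9 → 8 → 2.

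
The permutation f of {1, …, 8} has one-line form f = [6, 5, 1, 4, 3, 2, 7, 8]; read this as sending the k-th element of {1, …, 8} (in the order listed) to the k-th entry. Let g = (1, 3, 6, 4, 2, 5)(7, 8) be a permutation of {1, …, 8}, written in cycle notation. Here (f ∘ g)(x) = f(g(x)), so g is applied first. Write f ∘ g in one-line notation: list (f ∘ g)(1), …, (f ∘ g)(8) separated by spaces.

1 3 2 5 6 4 8 7

(f ∘ g)(x) = f(g(x)). Computing each image: f(g(1)) = f(3) = 1, f(g(2)) = f(5) = 3, f(g(3)) = f(6) = 2, f(g(4)) = f(2) = 5, f(g(5)) = f(1) = 6, f(g(6)) = f(4) = 4, f(g(7)) = f(8) = 8, f(g(8)) = f(7) = 7.
Hence f ∘ g = [1 3 2 5 6 4 8 7].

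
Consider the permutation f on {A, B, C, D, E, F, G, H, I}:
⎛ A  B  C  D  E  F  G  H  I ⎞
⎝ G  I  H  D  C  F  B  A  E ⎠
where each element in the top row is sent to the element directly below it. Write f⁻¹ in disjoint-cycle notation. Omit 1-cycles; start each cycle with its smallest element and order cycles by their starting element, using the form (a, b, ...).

(A, H, C, E, I, B, G)

The cycle decomposition of f is (A, G, B, I, E, C, H).
Reversing each cycle (and rotating so the smallest element leads) gives f⁻¹ = (A, H, C, E, I, B, G).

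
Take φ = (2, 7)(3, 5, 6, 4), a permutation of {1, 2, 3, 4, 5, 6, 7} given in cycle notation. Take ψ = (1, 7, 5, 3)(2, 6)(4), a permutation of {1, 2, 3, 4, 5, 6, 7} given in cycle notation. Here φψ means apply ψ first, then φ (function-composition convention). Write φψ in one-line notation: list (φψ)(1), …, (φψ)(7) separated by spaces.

2 4 1 3 5 7 6

(φψ)(x) = φ(ψ(x)). Computing each image: φ(ψ(1)) = φ(7) = 2, φ(ψ(2)) = φ(6) = 4, φ(ψ(3)) = φ(1) = 1, φ(ψ(4)) = φ(4) = 3, φ(ψ(5)) = φ(3) = 5, φ(ψ(6)) = φ(2) = 7, φ(ψ(7)) = φ(5) = 6.
Hence φψ = [2 4 1 3 5 7 6].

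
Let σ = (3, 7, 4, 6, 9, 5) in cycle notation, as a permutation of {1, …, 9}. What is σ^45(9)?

7

9 lies in the 6-cycle (3, 7, 4, 6, 9, 5).
Powers repeat with period 6 on this cycle, and 45 mod 6 = 3, so σ^45(9) = σ^3(9).
Stepping 3 places around the cycle: 9 → 5 → 3 → 7.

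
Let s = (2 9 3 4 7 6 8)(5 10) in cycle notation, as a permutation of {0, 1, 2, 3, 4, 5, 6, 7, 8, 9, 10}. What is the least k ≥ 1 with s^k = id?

The cycle type of s is (7, 2, 1, 1).
The order of s is the least common multiple of its cycle lengths: lcm(7, 2) = 14.

14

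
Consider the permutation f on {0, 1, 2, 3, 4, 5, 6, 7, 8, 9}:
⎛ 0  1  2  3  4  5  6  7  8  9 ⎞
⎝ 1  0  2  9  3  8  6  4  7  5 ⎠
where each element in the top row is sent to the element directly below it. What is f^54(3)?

3

Tracing 3 → 9 → … returns to 3 after 6 steps, so 3 lies in a 6-cycle (3, 9, 5, 8, 7, 4).
Since the cycle has length 6, f^54 acts on it the same as f^0 (54 mod 6 = 0).
So f^54(3) = 3.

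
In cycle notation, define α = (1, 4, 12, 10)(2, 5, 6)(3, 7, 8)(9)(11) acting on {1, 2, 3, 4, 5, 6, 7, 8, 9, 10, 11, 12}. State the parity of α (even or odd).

The cycle lengths are 4, 3, 3, 1, 1.
A cycle is odd iff its length is even; α has 1 even-length cycle, so sgn(α) = (−1)^1 and α is odd.

odd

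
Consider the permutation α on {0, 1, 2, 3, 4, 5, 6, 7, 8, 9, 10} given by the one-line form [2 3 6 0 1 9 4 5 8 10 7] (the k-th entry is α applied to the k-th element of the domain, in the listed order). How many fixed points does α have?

1

The fixed points (elements with α(x) = x) are {8}, so there is 1.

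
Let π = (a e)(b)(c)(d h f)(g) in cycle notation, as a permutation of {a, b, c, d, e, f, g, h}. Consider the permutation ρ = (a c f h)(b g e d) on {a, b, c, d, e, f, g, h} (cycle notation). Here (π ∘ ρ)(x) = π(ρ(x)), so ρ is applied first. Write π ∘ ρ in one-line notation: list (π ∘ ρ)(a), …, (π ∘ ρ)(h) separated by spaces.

For each element, apply ρ then π: a → c → c; b → g → g; c → f → d; d → b → b; e → d → h; f → h → f; g → e → a; h → a → e.
Collecting the images, π ∘ ρ = [c g d b h f a e].

c g d b h f a e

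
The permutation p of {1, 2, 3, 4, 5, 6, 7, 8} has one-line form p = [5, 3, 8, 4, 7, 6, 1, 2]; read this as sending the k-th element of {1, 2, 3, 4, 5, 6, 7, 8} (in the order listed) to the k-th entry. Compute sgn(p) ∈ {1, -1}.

1

In disjoint-cycle form the cycle lengths are 3, 3, 1, 1.
A cycle of length ℓ contributes ℓ−1 transpositions, so p is a product of 2 + 2 = 4 transpositions — even.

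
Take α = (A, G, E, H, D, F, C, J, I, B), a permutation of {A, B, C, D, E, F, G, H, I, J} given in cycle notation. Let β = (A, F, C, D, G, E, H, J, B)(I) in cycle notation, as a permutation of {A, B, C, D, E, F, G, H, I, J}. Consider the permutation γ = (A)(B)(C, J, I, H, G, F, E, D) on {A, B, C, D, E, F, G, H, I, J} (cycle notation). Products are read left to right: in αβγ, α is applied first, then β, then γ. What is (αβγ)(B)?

Apply the permutations in order: α(B) = A, then β(A) = F, then γ(F) = E. So (αβγ)(B) = E.

E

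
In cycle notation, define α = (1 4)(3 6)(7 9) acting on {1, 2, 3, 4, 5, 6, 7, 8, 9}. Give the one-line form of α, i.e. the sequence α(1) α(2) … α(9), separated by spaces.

4 2 6 1 5 3 9 8 7

Each element maps to the next entry in its cycle (wrapping to the front): 1↦4, 2↦2, 3↦6, 4↦1, 5↦5, 6↦3, 7↦9, 8↦8, 9↦7.
Listing these in domain order gives 4 2 6 1 5 3 9 8 7.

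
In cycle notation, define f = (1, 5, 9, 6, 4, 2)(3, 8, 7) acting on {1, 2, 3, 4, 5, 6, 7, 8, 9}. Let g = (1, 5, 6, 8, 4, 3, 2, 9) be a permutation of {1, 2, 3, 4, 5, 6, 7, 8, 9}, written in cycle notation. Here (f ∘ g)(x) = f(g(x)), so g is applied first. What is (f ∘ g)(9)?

5

(f ∘ g)(9) = f(g(9)). g(9) = 1, then f(1) = 5. So (f ∘ g)(9) = 5.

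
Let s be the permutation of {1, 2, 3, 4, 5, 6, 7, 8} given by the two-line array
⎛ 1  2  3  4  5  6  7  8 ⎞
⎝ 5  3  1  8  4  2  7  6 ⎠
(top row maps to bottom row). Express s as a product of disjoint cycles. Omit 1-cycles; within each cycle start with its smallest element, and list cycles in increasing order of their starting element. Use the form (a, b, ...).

Iterating s from 1 gives 1 → 5 → 4 → 8 → 6 → 2 → 3 → 1; that is the 7-cycle (1, 5, 4, 8, 6, 2, 3).
Continuing from each remaining unvisited element yields (1, 5, 4, 8, 6, 2, 3).

(1, 5, 4, 8, 6, 2, 3)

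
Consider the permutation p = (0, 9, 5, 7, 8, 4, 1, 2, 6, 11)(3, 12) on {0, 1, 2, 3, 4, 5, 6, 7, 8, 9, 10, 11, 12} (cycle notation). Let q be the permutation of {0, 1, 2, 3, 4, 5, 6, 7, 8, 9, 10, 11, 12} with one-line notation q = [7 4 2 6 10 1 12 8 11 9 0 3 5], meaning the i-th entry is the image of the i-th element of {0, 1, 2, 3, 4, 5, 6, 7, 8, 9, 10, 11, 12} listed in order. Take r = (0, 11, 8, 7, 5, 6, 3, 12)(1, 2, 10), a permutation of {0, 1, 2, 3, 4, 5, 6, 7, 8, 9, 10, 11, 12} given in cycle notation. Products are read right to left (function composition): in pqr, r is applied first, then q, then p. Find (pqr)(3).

7

Chase 3: r(3) = 12; q(12) = 5; p(5) = 7. Hence (pqr)(3) = 7.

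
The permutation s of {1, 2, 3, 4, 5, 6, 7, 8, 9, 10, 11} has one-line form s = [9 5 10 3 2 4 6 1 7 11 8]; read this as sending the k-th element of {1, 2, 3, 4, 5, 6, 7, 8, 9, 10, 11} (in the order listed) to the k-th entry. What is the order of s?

18

Writing s as disjoint cycles, the cycle lengths are 9, 2.
Since disjoint cycles commute, ord(s) = lcm(9, 2) = 18.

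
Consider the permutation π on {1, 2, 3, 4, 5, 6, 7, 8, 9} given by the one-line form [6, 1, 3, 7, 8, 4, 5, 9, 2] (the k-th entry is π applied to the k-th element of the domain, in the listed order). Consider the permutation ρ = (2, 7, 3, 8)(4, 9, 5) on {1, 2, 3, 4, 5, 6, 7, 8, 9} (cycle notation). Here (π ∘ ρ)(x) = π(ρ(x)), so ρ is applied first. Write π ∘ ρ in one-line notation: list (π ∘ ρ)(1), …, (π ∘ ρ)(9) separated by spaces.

Chase each element through ρ then π: 1 → 1 → 6; 2 → 7 → 5; 3 → 8 → 9; 4 → 9 → 2; 5 → 4 → 7; 6 → 6 → 4; 7 → 3 → 3; 8 → 2 → 1; 9 → 5 → 8.
So π ∘ ρ in one-line form is 6 5 9 2 7 4 3 1 8.

6 5 9 2 7 4 3 1 8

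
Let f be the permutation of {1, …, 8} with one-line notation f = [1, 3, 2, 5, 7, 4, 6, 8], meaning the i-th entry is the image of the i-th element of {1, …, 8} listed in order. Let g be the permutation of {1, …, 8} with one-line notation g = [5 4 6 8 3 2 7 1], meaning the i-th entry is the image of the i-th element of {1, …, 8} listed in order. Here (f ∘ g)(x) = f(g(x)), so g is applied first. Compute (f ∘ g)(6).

(f ∘ g)(6) = f(g(6)). g(6) = 2, then f(2) = 3. So (f ∘ g)(6) = 3.

3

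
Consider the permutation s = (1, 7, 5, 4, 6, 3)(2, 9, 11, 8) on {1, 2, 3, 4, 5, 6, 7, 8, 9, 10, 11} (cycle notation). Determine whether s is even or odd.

The cycle lengths are 6, 4, 1.
A cycle of length ℓ contributes ℓ−1 transpositions, so s is a product of 5 + 3 = 8 transpositions — even.

even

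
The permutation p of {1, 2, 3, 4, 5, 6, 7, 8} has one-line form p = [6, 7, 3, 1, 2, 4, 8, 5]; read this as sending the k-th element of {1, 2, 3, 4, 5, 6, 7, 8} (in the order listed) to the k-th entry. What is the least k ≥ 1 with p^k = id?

Writing p as disjoint cycles, the cycle lengths are 4, 3, 1.
The order is lcm(4, 3) = 12.

12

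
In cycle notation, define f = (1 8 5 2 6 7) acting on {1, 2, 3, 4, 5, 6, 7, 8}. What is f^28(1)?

1 lies in the 6-cycle (1 8 5 2 6 7).
Since the cycle has length 6, f^28 acts on it the same as f^4 (28 mod 6 = 4).
Advancing 4 steps from 1: 1 → 8 → 5 → 2 → 6.

6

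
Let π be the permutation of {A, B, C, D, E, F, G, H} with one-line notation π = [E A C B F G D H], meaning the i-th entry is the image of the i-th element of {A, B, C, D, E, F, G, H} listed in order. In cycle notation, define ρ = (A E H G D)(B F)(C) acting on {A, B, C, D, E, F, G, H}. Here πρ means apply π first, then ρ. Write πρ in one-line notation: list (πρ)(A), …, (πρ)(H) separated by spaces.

(πρ)(x) = ρ(π(x)). Computing each image: ρ(π(A)) = ρ(E) = H, ρ(π(B)) = ρ(A) = E, ρ(π(C)) = ρ(C) = C, ρ(π(D)) = ρ(B) = F, ρ(π(E)) = ρ(F) = B, ρ(π(F)) = ρ(G) = D, ρ(π(G)) = ρ(D) = A, ρ(π(H)) = ρ(H) = G.
Hence πρ = [H E C F B D A G].

H E C F B D A G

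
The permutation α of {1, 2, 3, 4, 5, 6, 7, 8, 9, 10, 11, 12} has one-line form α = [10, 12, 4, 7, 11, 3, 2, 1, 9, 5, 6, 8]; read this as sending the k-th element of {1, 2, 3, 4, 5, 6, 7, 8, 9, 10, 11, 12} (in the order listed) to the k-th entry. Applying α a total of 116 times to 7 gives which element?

Tracing 7 → 2 → … returns to 7 after 11 steps, so 7 lies in an 11-cycle (1 10 5 11 6 3 4 7 2 12 8).
Since the cycle has length 11, α^116 acts on it the same as α^6 (116 mod 11 = 6).
Stepping 6 places around the cycle: 7 → 2 → 12 → 8 → 1 → 10 → 5.

5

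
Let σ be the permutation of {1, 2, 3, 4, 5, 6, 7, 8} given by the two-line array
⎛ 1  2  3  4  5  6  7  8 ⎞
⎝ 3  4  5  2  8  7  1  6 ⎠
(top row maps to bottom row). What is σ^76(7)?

Tracing 7 → 1 → … returns to 7 after 6 steps, so 7 lies in a 6-cycle (1 3 5 8 6 7).
Since the cycle has length 6, σ^76 acts on it the same as σ^4 (76 mod 6 = 4).
Advancing 4 steps from 7: 7 → 1 → 3 → 5 → 8.

8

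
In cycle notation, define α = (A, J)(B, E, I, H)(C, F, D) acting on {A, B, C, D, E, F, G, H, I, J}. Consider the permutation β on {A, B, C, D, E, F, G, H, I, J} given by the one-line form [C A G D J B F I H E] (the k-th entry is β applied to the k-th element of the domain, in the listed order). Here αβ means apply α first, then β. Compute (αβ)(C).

B

(αβ)(C) = β(α(C)). α(C) = F, then β(F) = B. So (αβ)(C) = B.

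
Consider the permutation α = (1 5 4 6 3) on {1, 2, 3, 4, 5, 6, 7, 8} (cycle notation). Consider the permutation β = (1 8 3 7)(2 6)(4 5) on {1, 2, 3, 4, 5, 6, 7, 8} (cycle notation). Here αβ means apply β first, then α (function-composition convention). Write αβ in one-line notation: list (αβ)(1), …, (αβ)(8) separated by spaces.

8 3 7 4 6 2 5 1

Chase each element through β then α: 1 → 8 → 8; 2 → 6 → 3; 3 → 7 → 7; 4 → 5 → 4; 5 → 4 → 6; 6 → 2 → 2; 7 → 1 → 5; 8 → 3 → 1.
So αβ in one-line form is 8 3 7 4 6 2 5 1.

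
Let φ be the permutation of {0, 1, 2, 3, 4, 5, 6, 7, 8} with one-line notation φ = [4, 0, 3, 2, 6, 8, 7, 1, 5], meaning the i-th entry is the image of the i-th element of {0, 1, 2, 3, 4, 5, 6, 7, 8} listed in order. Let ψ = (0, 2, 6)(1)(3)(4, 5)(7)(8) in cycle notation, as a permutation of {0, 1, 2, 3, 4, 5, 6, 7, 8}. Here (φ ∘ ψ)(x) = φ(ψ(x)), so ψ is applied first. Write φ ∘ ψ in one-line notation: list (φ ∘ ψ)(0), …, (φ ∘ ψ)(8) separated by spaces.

3 0 7 2 8 6 4 1 5

(φ ∘ ψ)(x) = φ(ψ(x)). Computing each image: φ(ψ(0)) = φ(2) = 3, φ(ψ(1)) = φ(1) = 0, φ(ψ(2)) = φ(6) = 7, φ(ψ(3)) = φ(3) = 2, φ(ψ(4)) = φ(5) = 8, φ(ψ(5)) = φ(4) = 6, φ(ψ(6)) = φ(0) = 4, φ(ψ(7)) = φ(7) = 1, φ(ψ(8)) = φ(8) = 5.
Hence φ ∘ ψ = [3 0 7 2 8 6 4 1 5].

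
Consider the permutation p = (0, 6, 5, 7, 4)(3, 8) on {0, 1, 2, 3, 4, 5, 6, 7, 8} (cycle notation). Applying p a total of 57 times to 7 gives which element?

7 lies in the 5-cycle (0, 6, 5, 7, 4).
Since the cycle has length 5, p^57 acts on it the same as p^2 (57 mod 5 = 2).
Advancing 2 steps from 7: 7 → 4 → 0.

0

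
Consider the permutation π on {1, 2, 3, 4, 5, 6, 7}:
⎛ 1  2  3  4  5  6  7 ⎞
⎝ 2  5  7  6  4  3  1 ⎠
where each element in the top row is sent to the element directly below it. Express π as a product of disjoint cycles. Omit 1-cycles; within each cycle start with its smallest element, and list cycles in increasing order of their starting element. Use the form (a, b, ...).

(1, 2, 5, 4, 6, 3, 7)

Start at 1 and follow images: 1 → 2 → 5 → 4 → 6 → 3 → 7 → 1, giving the cycle (1, 2, 5, 4, 6, 3, 7).
Continuing from each remaining unvisited element yields (1, 2, 5, 4, 6, 3, 7).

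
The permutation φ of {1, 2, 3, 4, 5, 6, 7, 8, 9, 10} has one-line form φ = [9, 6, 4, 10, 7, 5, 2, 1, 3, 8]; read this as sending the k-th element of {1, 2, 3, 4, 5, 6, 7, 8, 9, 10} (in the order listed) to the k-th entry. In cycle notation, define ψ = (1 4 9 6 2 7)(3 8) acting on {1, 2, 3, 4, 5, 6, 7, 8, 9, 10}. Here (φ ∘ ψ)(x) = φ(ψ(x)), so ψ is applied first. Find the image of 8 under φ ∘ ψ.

4

ψ(8) = 3, then φ(3) = 4; composing gives (φ ∘ ψ)(8) = 4.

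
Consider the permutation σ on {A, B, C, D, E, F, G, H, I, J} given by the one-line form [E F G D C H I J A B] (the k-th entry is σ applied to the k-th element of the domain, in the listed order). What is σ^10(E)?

Tracing E → C → … returns to E after 5 steps, so E lies in a 5-cycle (A E C G I).
Powers repeat with period 5 on this cycle, and 10 mod 5 = 0, so σ^10(E) = σ^0(E).
So σ^10(E) = E.

E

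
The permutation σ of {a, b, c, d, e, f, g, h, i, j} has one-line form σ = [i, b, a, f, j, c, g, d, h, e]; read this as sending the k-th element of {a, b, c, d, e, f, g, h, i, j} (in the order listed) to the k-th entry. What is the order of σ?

6

The disjoint-cycle form of σ has cycle lengths 6, 2, 1, 1.
The order is lcm(6, 2) = 6.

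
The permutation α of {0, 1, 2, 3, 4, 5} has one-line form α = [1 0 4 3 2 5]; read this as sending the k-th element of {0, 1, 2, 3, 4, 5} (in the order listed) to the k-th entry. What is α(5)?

5

5 is element number 6 of the domain, and entry number 6 of the one-line form is 5, so α(5) = 5.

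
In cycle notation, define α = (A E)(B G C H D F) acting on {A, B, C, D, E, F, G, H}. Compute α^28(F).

F lies in the 6-cycle (B G C H D F).
On a 6-cycle, α^6 is the identity, so α^28 = α^4 there (28 ≡ 4 mod 6).
Stepping 4 places around the cycle: F → B → G → C → H.

H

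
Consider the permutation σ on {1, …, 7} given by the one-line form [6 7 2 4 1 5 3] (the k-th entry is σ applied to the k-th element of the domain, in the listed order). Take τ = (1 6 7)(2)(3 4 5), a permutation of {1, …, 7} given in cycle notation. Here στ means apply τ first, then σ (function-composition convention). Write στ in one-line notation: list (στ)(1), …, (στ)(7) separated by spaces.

Chase each element through τ then σ: 1 → 6 → 5; 2 → 2 → 7; 3 → 4 → 4; 4 → 5 → 1; 5 → 3 → 2; 6 → 7 → 3; 7 → 1 → 6.
Collecting the images, στ = [5 7 4 1 2 3 6].

5 7 4 1 2 3 6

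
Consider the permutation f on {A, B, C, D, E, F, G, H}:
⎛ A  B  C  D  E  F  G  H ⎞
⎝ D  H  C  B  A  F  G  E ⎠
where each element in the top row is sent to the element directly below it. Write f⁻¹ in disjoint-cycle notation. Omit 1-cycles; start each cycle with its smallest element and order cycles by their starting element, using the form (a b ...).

The cycle decomposition of f is (A D B H E).
The inverse reverses every cycle; in canonical form, f⁻¹ = (A E H B D).

(A E H B D)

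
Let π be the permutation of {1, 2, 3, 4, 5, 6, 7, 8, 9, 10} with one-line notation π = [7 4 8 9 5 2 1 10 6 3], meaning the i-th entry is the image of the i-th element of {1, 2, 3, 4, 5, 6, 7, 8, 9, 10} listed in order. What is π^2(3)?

10

Tracing 3 → 8 → … returns to 3 after 3 steps, so 3 lies in a 3-cycle (3 8 10).
Stepping 2 places around the cycle: 3 → 8 → 10.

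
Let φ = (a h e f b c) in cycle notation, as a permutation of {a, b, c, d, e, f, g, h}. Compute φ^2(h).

f

h lies in the 6-cycle (a h e f b c).
Stepping 2 places around the cycle: h → e → f.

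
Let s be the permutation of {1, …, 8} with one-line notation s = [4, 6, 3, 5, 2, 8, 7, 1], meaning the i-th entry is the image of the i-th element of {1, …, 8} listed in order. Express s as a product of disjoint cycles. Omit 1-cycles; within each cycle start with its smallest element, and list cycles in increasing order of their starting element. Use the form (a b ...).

Iterating s from 1 gives 1 → 4 → 5 → 2 → 6 → 8 → 1; that is the 6-cycle (1 4 5 2 6 8).
Repeating from the next unused element and collecting all non-trivial cycles gives (1 4 5 2 6 8).

(1 4 5 2 6 8)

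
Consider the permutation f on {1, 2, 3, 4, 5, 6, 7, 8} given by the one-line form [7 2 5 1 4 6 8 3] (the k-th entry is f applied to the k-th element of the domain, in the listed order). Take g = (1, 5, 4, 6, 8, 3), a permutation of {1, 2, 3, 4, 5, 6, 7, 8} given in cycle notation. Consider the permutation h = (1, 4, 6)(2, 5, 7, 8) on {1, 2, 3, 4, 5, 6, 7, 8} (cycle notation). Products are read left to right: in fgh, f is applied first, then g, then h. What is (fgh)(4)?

Chase 4: f(4) = 1; g(1) = 5; h(5) = 7. Hence (fgh)(4) = 7.

7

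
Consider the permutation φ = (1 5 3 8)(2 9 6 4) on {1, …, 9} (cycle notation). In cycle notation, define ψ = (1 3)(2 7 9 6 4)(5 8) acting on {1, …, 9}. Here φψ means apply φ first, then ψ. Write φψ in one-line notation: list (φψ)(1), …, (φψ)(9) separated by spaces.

8 6 5 7 1 2 9 3 4

Chase each element through φ then ψ: 1 → 5 → 8; 2 → 9 → 6; 3 → 8 → 5; 4 → 2 → 7; 5 → 3 → 1; 6 → 4 → 2; 7 → 7 → 9; 8 → 1 → 3; 9 → 6 → 4.
So φψ in one-line form is 8 6 5 7 1 2 9 3 4.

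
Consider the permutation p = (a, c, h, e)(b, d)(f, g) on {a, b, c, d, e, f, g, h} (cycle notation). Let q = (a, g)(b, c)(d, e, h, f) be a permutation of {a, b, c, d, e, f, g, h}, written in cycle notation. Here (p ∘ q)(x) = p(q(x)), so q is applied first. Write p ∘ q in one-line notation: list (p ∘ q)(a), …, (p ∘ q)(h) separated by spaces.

f h d a e b c g

(p ∘ q)(x) = p(q(x)). Computing each image: p(q(a)) = p(g) = f, p(q(b)) = p(c) = h, p(q(c)) = p(b) = d, p(q(d)) = p(e) = a, p(q(e)) = p(h) = e, p(q(f)) = p(d) = b, p(q(g)) = p(a) = c, p(q(h)) = p(f) = g.
Hence p ∘ q = [f h d a e b c g].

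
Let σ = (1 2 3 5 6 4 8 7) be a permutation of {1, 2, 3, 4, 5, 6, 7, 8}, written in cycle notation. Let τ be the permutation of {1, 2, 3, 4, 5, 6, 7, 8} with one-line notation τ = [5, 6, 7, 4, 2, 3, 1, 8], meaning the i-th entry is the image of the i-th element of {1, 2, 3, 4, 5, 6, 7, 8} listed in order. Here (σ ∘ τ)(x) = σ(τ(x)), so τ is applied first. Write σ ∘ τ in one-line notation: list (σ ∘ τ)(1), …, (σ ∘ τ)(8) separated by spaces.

6 4 1 8 3 5 2 7

(σ ∘ τ)(x) = σ(τ(x)). Computing each image: σ(τ(1)) = σ(5) = 6, σ(τ(2)) = σ(6) = 4, σ(τ(3)) = σ(7) = 1, σ(τ(4)) = σ(4) = 8, σ(τ(5)) = σ(2) = 3, σ(τ(6)) = σ(3) = 5, σ(τ(7)) = σ(1) = 2, σ(τ(8)) = σ(8) = 7.
Hence σ ∘ τ = [6 4 1 8 3 5 2 7].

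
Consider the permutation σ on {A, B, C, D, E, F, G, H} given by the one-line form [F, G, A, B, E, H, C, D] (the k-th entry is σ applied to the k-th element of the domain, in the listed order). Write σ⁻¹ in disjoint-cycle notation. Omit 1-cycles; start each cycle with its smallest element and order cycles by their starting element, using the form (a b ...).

The cycle decomposition of σ is (A F H D B G C).
Reversing each cycle (and rotating so the smallest element leads) gives σ⁻¹ = (A C G B D H F).

(A C G B D H F)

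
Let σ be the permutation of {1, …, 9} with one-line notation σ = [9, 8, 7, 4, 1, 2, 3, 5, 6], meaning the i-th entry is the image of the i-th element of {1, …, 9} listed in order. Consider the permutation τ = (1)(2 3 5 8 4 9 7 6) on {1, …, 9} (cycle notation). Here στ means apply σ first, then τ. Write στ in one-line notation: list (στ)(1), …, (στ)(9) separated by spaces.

7 4 6 9 1 3 5 8 2

Chase each element through σ then τ: 1 → 9 → 7; 2 → 8 → 4; 3 → 7 → 6; 4 → 4 → 9; 5 → 1 → 1; 6 → 2 → 3; 7 → 3 → 5; 8 → 5 → 8; 9 → 6 → 2.
So στ in one-line form is 7 4 6 9 1 3 5 8 2.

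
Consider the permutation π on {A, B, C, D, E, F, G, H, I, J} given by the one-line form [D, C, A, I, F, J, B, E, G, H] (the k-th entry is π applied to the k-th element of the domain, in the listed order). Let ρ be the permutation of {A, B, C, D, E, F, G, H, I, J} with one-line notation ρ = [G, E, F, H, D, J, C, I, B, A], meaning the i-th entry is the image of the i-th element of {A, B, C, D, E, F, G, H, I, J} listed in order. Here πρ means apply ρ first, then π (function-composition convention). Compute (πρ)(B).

F

ρ(B) = E, then π(E) = F; composing gives (πρ)(B) = F.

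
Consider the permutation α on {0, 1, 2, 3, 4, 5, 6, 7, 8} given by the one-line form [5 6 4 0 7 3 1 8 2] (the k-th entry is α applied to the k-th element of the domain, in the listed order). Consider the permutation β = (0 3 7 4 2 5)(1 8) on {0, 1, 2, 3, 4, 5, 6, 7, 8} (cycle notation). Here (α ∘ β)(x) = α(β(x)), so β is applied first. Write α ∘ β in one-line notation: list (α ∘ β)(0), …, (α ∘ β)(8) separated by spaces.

For each element, apply β then α: 0 → 3 → 0; 1 → 8 → 2; 2 → 5 → 3; 3 → 7 → 8; 4 → 2 → 4; 5 → 0 → 5; 6 → 6 → 1; 7 → 4 → 7; 8 → 1 → 6.
So α ∘ β in one-line form is 0 2 3 8 4 5 1 7 6.

0 2 3 8 4 5 1 7 6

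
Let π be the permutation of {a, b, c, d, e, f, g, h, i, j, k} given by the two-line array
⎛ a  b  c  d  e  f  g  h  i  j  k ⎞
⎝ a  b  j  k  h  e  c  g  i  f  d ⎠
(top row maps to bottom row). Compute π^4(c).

h

Tracing c → j → … returns to c after 6 steps, so c lies in a 6-cycle (c j f e h g).
Advancing 4 steps from c: c → j → f → e → h.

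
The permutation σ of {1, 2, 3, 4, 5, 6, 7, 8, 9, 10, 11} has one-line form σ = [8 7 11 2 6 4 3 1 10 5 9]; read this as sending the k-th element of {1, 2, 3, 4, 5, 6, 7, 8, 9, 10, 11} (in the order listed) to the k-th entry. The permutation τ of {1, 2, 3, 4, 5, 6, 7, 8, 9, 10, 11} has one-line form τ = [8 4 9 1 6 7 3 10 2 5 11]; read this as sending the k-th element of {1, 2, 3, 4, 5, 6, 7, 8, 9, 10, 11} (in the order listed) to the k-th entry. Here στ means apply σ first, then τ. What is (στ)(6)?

1

(στ)(6) = τ(σ(6)). σ(6) = 4, then τ(4) = 1. So (στ)(6) = 1.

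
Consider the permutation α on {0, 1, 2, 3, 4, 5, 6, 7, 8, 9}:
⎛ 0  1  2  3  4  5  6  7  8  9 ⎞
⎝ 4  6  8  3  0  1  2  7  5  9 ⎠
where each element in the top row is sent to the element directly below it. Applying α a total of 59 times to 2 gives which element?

Tracing 2 → 8 → … returns to 2 after 5 steps, so 2 lies in a 5-cycle (1, 6, 2, 8, 5).
Powers repeat with period 5 on this cycle, and 59 mod 5 = 4, so α^59(2) = α^4(2).
Stepping 4 places around the cycle: 2 → 8 → 5 → 1 → 6.

6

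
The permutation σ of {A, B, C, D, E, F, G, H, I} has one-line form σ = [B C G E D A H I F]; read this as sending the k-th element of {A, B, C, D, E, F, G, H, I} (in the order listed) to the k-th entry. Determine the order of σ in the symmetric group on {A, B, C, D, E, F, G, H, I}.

14

The disjoint-cycle form of σ has cycle lengths 7, 2.
The order is lcm(7, 2) = 14.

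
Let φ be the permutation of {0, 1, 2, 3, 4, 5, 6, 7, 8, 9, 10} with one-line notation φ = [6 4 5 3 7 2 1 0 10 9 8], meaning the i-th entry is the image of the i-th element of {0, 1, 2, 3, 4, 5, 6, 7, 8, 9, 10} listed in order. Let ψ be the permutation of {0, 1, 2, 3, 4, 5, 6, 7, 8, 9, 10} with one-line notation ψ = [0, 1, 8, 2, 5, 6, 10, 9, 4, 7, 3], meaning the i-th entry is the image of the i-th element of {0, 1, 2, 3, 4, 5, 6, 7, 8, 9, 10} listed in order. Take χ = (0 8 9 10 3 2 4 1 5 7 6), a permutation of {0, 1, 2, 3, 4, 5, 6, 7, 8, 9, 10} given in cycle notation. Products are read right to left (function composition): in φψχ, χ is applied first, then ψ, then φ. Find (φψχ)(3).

10

(φψχ)(3) = φ(ψ(χ(3))). χ(3) = 2, then ψ(2) = 8, then φ(8) = 10, so the result is 10.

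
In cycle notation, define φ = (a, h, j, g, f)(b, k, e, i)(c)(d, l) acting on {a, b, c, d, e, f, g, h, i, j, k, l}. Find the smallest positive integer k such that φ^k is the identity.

20

The cycle type of φ is (5, 4, 2, 1).
Since disjoint cycles commute, ord(φ) = lcm(5, 4, 2) = 20.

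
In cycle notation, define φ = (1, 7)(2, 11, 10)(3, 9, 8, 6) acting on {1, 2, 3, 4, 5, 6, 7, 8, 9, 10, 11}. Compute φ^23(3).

6

3 lies in the 4-cycle (3, 9, 8, 6).
On a 4-cycle, φ^4 is the identity, so φ^23 = φ^3 there (23 ≡ 3 mod 4).
Stepping 3 places around the cycle: 3 → 9 → 8 → 6.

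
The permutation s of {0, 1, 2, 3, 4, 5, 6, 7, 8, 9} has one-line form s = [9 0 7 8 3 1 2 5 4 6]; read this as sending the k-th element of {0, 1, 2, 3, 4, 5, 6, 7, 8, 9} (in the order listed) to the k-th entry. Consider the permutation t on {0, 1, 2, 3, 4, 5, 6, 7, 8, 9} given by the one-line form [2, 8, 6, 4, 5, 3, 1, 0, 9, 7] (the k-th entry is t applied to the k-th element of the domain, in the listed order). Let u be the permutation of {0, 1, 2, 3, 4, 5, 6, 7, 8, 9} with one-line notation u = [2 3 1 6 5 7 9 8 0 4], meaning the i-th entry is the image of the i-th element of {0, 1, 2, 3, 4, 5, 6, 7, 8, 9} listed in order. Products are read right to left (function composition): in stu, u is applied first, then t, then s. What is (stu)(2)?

4

Chase 2: u(2) = 1; t(1) = 8; s(8) = 4. Hence (stu)(2) = 4.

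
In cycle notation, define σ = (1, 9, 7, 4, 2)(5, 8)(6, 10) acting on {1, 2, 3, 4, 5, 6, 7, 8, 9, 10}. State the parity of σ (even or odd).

The cycle lengths are 5, 2, 2, 1.
A cycle is odd iff its length is even; σ has 2 even-length cycles, so sgn(σ) = (−1)^2 and σ is even.

even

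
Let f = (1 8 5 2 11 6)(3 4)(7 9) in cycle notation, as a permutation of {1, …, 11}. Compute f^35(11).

11 lies in the 6-cycle (1 8 5 2 11 6).
Powers repeat with period 6 on this cycle, and 35 mod 6 = 5, so f^35(11) = f^5(11).
Advancing 5 steps from 11: 11 → 6 → 1 → 8 → 5 → 2.

2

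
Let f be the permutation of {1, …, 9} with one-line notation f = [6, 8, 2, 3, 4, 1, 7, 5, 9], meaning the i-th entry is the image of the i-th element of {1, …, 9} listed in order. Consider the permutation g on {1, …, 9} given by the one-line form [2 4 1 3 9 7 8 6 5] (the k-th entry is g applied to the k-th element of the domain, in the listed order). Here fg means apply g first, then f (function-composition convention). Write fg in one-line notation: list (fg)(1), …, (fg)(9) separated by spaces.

(fg)(x) = f(g(x)). Computing each image: f(g(1)) = f(2) = 8, f(g(2)) = f(4) = 3, f(g(3)) = f(1) = 6, f(g(4)) = f(3) = 2, f(g(5)) = f(9) = 9, f(g(6)) = f(7) = 7, f(g(7)) = f(8) = 5, f(g(8)) = f(6) = 1, f(g(9)) = f(5) = 4.
Hence fg = [8 3 6 2 9 7 5 1 4].

8 3 6 2 9 7 5 1 4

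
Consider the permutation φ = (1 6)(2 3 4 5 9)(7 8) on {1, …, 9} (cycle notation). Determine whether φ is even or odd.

even

The cycle lengths are 5, 2, 2.
A cycle is odd iff its length is even; φ has 2 even-length cycles, so sgn(φ) = (−1)^2 and φ is even.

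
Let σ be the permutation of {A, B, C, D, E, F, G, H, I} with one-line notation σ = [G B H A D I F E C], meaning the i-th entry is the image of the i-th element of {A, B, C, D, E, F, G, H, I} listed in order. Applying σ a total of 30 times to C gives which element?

F

Tracing C → H → … returns to C after 8 steps, so C lies in an 8-cycle (A G F I C H E D).
Powers repeat with period 8 on this cycle, and 30 mod 8 = 6, so σ^30(C) = σ^6(C).
Stepping 6 places around the cycle: C → H → E → D → A → G → F.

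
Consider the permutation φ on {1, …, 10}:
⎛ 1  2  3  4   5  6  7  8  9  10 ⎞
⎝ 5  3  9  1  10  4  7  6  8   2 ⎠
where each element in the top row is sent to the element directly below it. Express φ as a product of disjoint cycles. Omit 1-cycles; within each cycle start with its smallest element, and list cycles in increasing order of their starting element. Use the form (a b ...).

From 1: 1 → 5 → 10 → 2 → 3 → 9 → 8 → 6 → 4 → 1, closing the cycle (1 5 10 2 3 9 8 6 4).
Repeating from the next unused element and collecting all non-trivial cycles gives (1 5 10 2 3 9 8 6 4).

(1 5 10 2 3 9 8 6 4)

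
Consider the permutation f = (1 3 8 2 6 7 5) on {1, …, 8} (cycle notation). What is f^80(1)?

1 lies in the 7-cycle (1 3 8 2 6 7 5).
Since the cycle has length 7, f^80 acts on it the same as f^3 (80 mod 7 = 3).
Stepping 3 places around the cycle: 1 → 3 → 8 → 2.

2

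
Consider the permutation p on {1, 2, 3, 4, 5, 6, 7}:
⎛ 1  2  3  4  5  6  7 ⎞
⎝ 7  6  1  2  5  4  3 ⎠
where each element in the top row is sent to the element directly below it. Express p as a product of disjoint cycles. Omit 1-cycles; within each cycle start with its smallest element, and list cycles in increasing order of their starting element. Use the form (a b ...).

From 1: 1 → 7 → 3 → 1, closing the cycle (1 7 3).
Repeating from the next unused element and collecting all non-trivial cycles gives (1 7 3)(2 6 4).

(1 7 3)(2 6 4)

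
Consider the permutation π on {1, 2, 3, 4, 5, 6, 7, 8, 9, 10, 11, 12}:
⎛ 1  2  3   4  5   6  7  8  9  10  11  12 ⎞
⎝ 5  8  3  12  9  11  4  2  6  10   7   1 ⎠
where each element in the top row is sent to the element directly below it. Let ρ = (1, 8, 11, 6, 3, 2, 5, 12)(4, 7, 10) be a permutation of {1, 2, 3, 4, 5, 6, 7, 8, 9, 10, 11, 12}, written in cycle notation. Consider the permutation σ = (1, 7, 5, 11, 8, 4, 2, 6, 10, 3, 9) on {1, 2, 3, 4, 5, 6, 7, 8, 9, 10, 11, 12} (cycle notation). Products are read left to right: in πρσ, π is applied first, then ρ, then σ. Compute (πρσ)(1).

12

(πρσ)(1) = σ(ρ(π(1))). π(1) = 5, then ρ(5) = 12, then σ(12) = 12, so the result is 12.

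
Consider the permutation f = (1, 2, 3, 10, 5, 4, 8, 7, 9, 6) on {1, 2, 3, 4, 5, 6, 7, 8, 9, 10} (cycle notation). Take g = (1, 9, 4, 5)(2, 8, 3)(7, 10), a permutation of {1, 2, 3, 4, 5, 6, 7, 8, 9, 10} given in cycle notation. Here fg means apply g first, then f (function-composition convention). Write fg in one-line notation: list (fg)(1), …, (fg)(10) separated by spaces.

For each element, apply g then f: 1 → 9 → 6; 2 → 8 → 7; 3 → 2 → 3; 4 → 5 → 4; 5 → 1 → 2; 6 → 6 → 1; 7 → 10 → 5; 8 → 3 → 10; 9 → 4 → 8; 10 → 7 → 9.
So fg in one-line form is 6 7 3 4 2 1 5 10 8 9.

6 7 3 4 2 1 5 10 8 9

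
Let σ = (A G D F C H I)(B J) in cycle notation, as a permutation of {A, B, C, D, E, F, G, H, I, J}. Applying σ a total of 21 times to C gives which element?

C lies in the 7-cycle (A G D F C H I).
Powers repeat with period 7 on this cycle, and 21 mod 7 = 0, so σ^21(C) = σ^0(C).
So σ^21(C) = C.

C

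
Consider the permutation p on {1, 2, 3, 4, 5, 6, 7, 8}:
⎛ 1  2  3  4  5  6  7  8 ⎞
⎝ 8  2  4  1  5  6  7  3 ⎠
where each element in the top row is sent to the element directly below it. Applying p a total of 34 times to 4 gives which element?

8

Tracing 4 → 1 → … returns to 4 after 4 steps, so 4 lies in a 4-cycle (1 8 3 4).
Since the cycle has length 4, p^34 acts on it the same as p^2 (34 mod 4 = 2).
Advancing 2 steps from 4: 4 → 1 → 8.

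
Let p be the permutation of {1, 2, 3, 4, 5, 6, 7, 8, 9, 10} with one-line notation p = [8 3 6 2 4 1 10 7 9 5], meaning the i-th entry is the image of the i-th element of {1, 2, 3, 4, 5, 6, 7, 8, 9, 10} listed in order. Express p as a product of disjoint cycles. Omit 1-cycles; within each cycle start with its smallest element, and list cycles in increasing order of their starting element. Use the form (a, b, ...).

(1, 8, 7, 10, 5, 4, 2, 3, 6)

Start at 1 and follow images: 1 → 8 → 7 → 10 → 5 → 4 → 2 → 3 → 6 → 1, giving the cycle (1, 8, 7, 10, 5, 4, 2, 3, 6).
Repeating from the next unused element and collecting all non-trivial cycles gives (1, 8, 7, 10, 5, 4, 2, 3, 6).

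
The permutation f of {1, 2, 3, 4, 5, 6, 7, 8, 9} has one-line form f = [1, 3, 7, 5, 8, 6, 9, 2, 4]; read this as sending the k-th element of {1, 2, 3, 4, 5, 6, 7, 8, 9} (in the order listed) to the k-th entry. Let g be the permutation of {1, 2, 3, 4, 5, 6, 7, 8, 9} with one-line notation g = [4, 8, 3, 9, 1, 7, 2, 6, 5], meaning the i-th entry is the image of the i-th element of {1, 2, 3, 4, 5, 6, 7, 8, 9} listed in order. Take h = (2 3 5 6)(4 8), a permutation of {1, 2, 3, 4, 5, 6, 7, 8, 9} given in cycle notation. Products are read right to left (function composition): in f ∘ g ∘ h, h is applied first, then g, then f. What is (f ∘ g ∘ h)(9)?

8

Chase 9: h(9) = 9; g(9) = 5; f(5) = 8. Hence (f ∘ g ∘ h)(9) = 8.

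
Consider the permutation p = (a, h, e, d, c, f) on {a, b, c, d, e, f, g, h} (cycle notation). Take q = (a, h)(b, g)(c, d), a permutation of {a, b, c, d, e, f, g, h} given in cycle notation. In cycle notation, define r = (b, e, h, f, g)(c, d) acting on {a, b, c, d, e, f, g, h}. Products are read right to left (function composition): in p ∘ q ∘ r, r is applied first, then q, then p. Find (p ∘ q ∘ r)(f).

b

(p ∘ q ∘ r)(f) = p(q(r(f))). r(f) = g, then q(g) = b, then p(b) = b, so the result is b.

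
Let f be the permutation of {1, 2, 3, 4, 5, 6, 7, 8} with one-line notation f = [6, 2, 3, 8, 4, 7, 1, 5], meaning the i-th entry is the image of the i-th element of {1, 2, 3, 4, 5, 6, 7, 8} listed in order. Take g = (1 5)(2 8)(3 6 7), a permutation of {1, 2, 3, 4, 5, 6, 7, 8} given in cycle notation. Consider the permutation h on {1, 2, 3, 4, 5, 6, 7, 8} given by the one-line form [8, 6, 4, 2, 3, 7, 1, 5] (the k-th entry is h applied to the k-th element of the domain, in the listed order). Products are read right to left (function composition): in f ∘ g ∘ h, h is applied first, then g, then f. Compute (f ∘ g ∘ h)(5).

7

Chase 5: h(5) = 3; g(3) = 6; f(6) = 7. Hence (f ∘ g ∘ h)(5) = 7.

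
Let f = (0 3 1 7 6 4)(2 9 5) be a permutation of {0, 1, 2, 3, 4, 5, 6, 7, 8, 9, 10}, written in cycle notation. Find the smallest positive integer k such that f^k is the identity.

6

The cycle type of f is (6, 3, 1, 1).
The order is lcm(6, 3) = 6.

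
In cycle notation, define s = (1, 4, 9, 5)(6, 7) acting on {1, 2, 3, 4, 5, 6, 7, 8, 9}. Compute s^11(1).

1 lies in the 4-cycle (1, 4, 9, 5).
Powers repeat with period 4 on this cycle, and 11 mod 4 = 3, so s^11(1) = s^3(1).
Stepping 3 places around the cycle: 1 → 4 → 9 → 5.

5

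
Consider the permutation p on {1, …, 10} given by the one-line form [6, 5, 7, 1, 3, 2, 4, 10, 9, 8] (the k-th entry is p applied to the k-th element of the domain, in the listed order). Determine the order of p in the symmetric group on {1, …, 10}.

14

Decomposing into disjoint cycles gives cycle lengths 7, 2, 1.
The order is lcm(7, 2) = 14.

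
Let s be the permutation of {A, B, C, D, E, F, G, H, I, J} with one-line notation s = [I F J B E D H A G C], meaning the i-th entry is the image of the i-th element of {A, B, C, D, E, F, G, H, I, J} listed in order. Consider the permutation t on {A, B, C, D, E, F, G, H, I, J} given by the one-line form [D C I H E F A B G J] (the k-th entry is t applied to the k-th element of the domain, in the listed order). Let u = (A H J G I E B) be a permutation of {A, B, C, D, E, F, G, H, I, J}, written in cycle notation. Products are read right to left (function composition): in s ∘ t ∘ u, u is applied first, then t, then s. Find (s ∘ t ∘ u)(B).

B

Apply the permutations in order: u(B) = A, then t(A) = D, then s(D) = B. So (s ∘ t ∘ u)(B) = B.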